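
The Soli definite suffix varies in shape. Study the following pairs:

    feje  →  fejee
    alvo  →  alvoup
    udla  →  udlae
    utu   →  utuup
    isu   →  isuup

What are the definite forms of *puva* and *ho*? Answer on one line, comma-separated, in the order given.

puvae, houp

The alternation tracks the last vowel of the stem — -up when the last vowel of the stem is a rounded vowel (*alvo*, *utu*, *isu*); -e when the last vowel of the stem is an unrounded vowel (*feje*, *udla*).
*puva* — last vowel /a/ (an unrounded vowel) → -e → *puvae*.
*ho* — last vowel /o/ (a rounded vowel) → -up → *houp*.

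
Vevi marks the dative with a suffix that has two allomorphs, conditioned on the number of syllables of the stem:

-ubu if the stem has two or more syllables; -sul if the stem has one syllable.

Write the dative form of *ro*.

*ro* has one syllable, so the suffix is -sul, giving *rosul*.

rosul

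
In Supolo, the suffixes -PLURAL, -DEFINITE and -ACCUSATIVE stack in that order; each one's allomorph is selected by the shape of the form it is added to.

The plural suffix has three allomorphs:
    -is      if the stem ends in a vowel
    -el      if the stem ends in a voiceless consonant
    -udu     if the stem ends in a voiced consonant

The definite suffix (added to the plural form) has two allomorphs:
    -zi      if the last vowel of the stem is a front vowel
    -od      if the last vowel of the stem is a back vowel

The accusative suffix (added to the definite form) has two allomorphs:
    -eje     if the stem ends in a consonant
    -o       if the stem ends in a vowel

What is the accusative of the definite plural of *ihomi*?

ihomiiszio

Since the final sound of *ihomi* is /i/ (a vowel), it takes -is, giving *ihomiis*.
The plural form *ihomiis*: last vowel = /i/, a front vowel → -zi → *ihomiiszi*.
The definite form *ihomiiszi*: final sound = /i/, a vowel → -o → *ihomiiszio*.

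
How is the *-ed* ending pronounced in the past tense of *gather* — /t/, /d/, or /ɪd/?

/d/

The stem *gather* ends in a voiced sound other than /d/.
The -ed suffix is realized as /ɪd/ after /t, d/; as /t/ after other voiceless consonants; and as /d/ after other voiced sounds.
So -ed on *gather* is pronounced /d/.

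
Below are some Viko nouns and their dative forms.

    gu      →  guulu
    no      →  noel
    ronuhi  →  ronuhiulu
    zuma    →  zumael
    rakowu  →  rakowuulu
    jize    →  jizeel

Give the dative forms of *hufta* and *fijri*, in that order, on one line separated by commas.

The suffix is conditioned by the last vowel: -ulu when the last vowel of the stem is a high vowel (*gu*, *ronuhi*, *rakowu*); -el when the last vowel of the stem is a non-high vowel (*no*, *zuma*, *jize*).
The last vowel of *hufta* is /a/, which is a non-high vowel, so the suffix is -el, giving *huftael*.
*fijri*: last vowel = /i/, a high vowel → -ulu → *fijriulu*.

huftael, fijriulu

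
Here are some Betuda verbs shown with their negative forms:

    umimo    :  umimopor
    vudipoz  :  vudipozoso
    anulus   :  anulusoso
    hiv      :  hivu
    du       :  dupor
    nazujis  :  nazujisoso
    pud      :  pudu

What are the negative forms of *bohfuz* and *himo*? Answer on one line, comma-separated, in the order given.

bohfuzoso, himopor

Looking at the final sound of each stem: -oso when the stem ends in a sibilant (*vudipoz*, *anulus*, *nazujis*); -u when the stem ends in a non-sibilant consonant (*hiv*, *pud*); -por when the stem ends in a vowel (*umimo*, *du*).
Since the final sound of *bohfuz* is /z/ (a sibilant), it takes -oso, giving *bohfuzoso*.
*himo* — final sound /o/ (a vowel) → -por → *himopor*.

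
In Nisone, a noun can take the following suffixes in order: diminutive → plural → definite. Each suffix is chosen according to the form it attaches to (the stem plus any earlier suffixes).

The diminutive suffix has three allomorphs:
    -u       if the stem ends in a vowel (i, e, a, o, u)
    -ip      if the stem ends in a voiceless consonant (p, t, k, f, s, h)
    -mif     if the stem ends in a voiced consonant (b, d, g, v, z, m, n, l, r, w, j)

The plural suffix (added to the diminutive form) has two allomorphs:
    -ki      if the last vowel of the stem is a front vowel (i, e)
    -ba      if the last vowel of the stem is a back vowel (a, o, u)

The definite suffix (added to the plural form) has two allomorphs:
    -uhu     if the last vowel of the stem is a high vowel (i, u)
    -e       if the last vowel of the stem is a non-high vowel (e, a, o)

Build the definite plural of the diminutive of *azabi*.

azabiubae

*azabi* — final sound /i/ (a vowel) → -u → *azabiu*.
The last vowel of the diminutive form *azabiu* is /u/, which is a back vowel, so the plural suffix is -ba, giving *azabiuba*.
The plural form *azabiuba*: last vowel = /a/, a non-high vowel → -e → *azabiubae*.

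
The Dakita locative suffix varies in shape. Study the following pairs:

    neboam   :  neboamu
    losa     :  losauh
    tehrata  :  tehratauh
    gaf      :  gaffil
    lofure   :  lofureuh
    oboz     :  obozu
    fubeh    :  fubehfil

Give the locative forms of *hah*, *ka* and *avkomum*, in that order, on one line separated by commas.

The suffix is conditioned by the final sound: -fil when the stem ends in a voiceless consonant (*gaf*, *fubeh*); -u when the stem ends in a voiced consonant (*neboam*, *oboz*); -uh when the stem ends in a vowel (*losa*, *tehrata*, *lofure*).
Since the final sound of *hah* is /h/ (a voiceless consonant), it takes -fil, giving *hahfil*.
The final sound of *ka* is /a/, which is a vowel, so the suffix is -uh, giving *kauh*.
*avkomum* — final sound /m/ (a voiced consonant) → -u → *avkomumu*.

hahfil, kauh, avkomumu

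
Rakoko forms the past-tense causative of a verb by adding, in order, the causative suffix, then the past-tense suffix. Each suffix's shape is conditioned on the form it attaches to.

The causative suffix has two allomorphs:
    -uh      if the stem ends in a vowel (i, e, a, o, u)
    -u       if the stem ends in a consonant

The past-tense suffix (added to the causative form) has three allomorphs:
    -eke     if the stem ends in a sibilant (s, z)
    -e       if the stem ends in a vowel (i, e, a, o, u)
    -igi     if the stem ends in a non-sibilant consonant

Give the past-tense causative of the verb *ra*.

rauhigi

The final sound of *ra* is /a/, which is a vowel, so the causative suffix is -uh, giving *rauh*.
The causative form *rauh*: final sound = /h/, a non-sibilant consonant → -igi → *rauhigi*.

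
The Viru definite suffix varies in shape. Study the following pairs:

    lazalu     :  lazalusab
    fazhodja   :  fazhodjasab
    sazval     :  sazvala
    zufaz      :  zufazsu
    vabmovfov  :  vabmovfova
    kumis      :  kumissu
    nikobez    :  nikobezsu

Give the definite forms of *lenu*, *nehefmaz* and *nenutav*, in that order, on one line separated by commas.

The suffix is conditioned by the final sound: -su when the stem ends in a sibilant (*zufaz*, *kumis*, *nikobez*); -a when the stem ends in a non-sibilant consonant (*sazval*, *vabmovfov*); -sab when the stem ends in a vowel (*lazalu*, *fazhodja*).
*lenu*: final sound = /u/, a vowel → -sab → *lenusab*.
*nehefmaz* — final sound /z/ (a sibilant) → -su → *nehefmazsu*.
*nenutav*: final sound = /v/, a non-sibilant consonant → -a → *nenutava*.

lenusab, nehefmazsu, nenutava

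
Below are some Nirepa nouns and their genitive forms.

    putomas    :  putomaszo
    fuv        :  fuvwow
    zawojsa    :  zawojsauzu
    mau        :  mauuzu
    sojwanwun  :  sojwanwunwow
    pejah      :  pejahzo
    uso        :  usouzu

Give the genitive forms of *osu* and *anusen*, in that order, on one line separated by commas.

The alternation tracks the final sound of the stem — -zo when the stem ends in a voiceless consonant (*putomas*, *pejah*); -wow when the stem ends in a voiced consonant (*fuv*, *sojwanwun*); -uzu when the stem ends in a vowel (*zawojsa*, *mau*, *uso*).
Since the final sound of *osu* is /u/ (a vowel), it takes -uzu, giving *osuuzu*.
*anusen* — final sound /n/ (a voiced consonant) → -wow → *anusenwow*.

osuuzu, anusenwow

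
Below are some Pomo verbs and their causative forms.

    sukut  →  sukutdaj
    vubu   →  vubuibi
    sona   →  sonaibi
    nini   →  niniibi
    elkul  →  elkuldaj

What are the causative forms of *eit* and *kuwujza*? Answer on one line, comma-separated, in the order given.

The alternation tracks the final sound of the stem — -daj when the stem ends in a consonant (*sukut*, *elkul*); -ibi when the stem ends in a vowel (*vubu*, *sona*, *nini*).
Since the final sound of *eit* is /t/ (a consonant), it takes -daj, giving *eitdaj*.
The final sound of *kuwujza* is /a/, which is a vowel, so the suffix is -ibi, giving *kuwujzaibi*.

eitdaj, kuwujzaibi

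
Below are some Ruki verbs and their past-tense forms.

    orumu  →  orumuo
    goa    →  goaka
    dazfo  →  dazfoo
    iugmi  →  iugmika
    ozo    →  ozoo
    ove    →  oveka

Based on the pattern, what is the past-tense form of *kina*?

kinaka

The suffix is conditioned by the last vowel: -o when the last vowel of the stem is a rounded vowel (*orumu*, *dazfo*, *ozo*); -ka when the last vowel of the stem is an unrounded vowel (*goa*, *iugmi*, *ove*).
Since the last vowel of *kina* is /a/ (an unrounded vowel), it takes -ka, giving *kinaka*.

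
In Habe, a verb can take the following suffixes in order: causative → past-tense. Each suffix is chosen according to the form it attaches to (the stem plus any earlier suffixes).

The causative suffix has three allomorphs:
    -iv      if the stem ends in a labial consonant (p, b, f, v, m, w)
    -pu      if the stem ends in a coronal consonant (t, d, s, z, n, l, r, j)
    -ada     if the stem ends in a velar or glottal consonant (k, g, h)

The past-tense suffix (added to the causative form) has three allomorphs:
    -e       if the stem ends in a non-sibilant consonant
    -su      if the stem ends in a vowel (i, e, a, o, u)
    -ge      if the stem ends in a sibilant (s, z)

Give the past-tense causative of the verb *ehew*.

Since the final consonant of *ehew* is /w/ (labial), it takes -iv, giving *ehewiv*.
The causative form *ehewiv*: final sound = /v/, a non-sibilant consonant → -e → *ehewive*.

ehewive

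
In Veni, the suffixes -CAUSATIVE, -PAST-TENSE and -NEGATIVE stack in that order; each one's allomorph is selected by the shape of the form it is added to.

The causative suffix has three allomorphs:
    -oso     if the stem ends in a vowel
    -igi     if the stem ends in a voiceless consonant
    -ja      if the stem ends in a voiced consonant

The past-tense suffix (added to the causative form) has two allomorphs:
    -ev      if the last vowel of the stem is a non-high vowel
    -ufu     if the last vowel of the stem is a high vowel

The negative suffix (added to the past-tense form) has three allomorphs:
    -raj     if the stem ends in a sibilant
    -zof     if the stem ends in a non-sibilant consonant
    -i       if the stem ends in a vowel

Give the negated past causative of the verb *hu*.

huosoevzof

Since the final sound of *hu* is /u/ (a vowel), it takes -oso, giving *huoso*.
The causative form *huoso* — last vowel /o/ (a non-high vowel) → -ev → *huosoev*.
Since the final sound of the past-tense form *huosoev* is /v/ (a non-sibilant consonant), it takes -zof, giving *huosoevzof*.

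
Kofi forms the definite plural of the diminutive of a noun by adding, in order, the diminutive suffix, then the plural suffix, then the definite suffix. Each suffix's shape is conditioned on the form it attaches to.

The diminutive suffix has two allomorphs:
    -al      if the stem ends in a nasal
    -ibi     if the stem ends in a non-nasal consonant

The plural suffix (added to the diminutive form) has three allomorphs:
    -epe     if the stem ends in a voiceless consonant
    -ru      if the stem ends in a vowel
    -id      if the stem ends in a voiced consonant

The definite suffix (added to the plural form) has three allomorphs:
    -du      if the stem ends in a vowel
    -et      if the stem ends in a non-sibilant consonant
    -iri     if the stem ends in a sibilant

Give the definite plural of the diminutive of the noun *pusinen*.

*pusinen* — final consonant /n/ (a nasal) → -al → *pusinenal*.
Since the final sound of the diminutive form *pusinenal* is /l/ (a voiced consonant), it takes -id, giving *pusinenalid*.
The plural form *pusinenalid* — final sound /d/ (a non-sibilant consonant) → -et → *pusinenalidet*.

pusinenalidet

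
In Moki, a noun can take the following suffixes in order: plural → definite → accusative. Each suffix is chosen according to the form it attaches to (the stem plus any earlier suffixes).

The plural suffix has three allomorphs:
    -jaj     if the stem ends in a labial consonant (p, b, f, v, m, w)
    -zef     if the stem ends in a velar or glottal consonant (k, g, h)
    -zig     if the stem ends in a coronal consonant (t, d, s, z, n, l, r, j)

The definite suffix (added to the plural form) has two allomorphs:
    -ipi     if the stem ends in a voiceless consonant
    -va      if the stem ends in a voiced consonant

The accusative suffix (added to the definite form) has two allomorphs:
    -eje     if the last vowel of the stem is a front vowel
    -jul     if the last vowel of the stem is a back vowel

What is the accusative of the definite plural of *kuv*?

kuvjajvajul

*kuv* — final consonant /v/ (labial) → -jaj → *kuvjaj*.
The plural form *kuvjaj* — final consonant /j/ (voiced) → -va → *kuvjajva*.
The definite form *kuvjajva*: last vowel = /a/, a back vowel → -jul → *kuvjajvajul*.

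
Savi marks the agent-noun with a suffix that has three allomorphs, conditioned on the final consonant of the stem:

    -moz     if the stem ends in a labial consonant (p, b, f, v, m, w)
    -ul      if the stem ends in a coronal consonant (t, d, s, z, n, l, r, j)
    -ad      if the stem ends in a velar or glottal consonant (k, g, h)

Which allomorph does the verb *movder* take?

*movder* — final consonant /r/ (coronal) → -ul.

-ul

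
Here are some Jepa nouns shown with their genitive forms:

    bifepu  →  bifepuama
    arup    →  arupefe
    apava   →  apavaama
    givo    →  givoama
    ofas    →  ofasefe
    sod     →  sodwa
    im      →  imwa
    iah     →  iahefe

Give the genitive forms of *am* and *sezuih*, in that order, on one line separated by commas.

The alternation tracks the final sound of the stem — -efe when the stem ends in a voiceless consonant (*arup*, *ofas*, *iah*); -wa when the stem ends in a voiced consonant (*sod*, *im*); -ama when the stem ends in a vowel (*bifepu*, *apava*, *givo*).
*am*: final sound = /m/, a voiced consonant → -wa → *amwa*.
The final sound of *sezuih* is /h/, which is a voiceless consonant, so the suffix is -efe, giving *sezuihefe*.

amwa, sezuihefe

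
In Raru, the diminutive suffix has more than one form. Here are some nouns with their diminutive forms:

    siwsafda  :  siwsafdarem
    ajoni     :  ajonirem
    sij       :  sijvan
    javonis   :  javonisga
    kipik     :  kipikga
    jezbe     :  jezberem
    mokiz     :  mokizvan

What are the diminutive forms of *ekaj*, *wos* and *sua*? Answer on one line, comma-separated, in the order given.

ekajvan, wosga, suarem

The pattern is voicing of the final sound: -ga when the stem ends in a voiceless consonant (*javonis*, *kipik*); -van when the stem ends in a voiced consonant (*sij*, *mokiz*); -rem when the stem ends in a vowel (*siwsafda*, *ajoni*, *jezbe*).
*ekaj*: final sound = /j/, a voiced consonant → -van → *ekajvan*.
*wos* — final sound /s/ (a voiceless consonant) → -ga → *wosga*.
*sua*: final sound = /a/, a vowel → -rem → *suarem*.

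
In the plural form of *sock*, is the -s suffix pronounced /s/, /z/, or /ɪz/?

The stem *sock* ends in a voiceless non-sibilant consonant.
The plural suffix surfaces as /ɪz/ after sibilants, /s/ after other voiceless consonants, and /z/ after other voiced sounds.
So the plural -s on *sock* is pronounced /s/.

/s/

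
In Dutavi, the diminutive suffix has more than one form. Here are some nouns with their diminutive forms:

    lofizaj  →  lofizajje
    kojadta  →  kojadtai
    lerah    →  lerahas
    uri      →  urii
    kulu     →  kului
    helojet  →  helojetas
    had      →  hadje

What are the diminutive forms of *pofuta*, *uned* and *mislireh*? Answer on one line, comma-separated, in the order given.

pofutai, unedje, mislirehas

Looking at the final sound of each stem: -as when the stem ends in a voiceless consonant (*lerah*, *helojet*); -je when the stem ends in a voiced consonant (*lofizaj*, *had*); -i when the stem ends in a vowel (*kojadta*, *uri*, *kulu*).
*pofuta* — final sound /a/ (a vowel) → -i → *pofutai*.
The final sound of *uned* is /d/, which is a voiced consonant, so the suffix is -je, giving *unedje*.
*mislireh* — final sound /h/ (a voiceless consonant) → -as → *mislirehas*.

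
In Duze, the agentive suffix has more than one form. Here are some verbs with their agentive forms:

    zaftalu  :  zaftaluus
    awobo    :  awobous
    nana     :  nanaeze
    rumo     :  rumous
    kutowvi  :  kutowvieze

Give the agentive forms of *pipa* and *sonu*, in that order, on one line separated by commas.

pipaeze, sonuus

The suffix is conditioned by the last vowel: -us when the last vowel of the stem is a rounded vowel (*zaftalu*, *awobo*, *rumo*); -eze when the last vowel of the stem is an unrounded vowel (*nana*, *kutowvi*).
*pipa*: last vowel = /a/, an unrounded vowel → -eze → *pipaeze*.
*sonu*: last vowel = /u/, a rounded vowel → -us → *sonuus*.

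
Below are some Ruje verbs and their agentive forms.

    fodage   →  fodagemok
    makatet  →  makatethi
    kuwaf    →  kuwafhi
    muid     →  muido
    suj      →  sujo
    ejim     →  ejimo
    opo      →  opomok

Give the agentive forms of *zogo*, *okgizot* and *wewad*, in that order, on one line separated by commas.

The suffix is conditioned by the final sound: -hi when the stem ends in a voiceless consonant (*makatet*, *kuwaf*); -o when the stem ends in a voiced consonant (*muid*, *suj*, *ejim*); -mok when the stem ends in a vowel (*fodage*, *opo*).
*zogo*: final sound = /o/, a vowel → -mok → *zogomok*.
*okgizot*: final sound = /t/, a voiceless consonant → -hi → *okgizothi*.
Since the final sound of *wewad* is /d/ (a voiced consonant), it takes -o, giving *wewado*.

zogomok, okgizothi, wewado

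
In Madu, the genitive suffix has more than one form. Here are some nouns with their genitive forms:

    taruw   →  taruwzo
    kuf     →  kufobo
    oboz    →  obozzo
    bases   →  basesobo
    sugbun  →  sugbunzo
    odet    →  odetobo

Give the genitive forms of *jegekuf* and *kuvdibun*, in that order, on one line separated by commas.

jegekufobo, kuvdibunzo

The pattern is voicing of the final consonant: -obo when the stem ends in a voiceless consonant (*kuf*, *bases*, *odet*); -zo when the stem ends in a voiced consonant (*taruw*, *oboz*, *sugbun*).
The final consonant of *jegekuf* is /f/, which is voiceless, so the suffix is -obo, giving *jegekufobo*.
*kuvdibun* — final consonant /n/ (voiced) → -zo → *kuvdibunzo*.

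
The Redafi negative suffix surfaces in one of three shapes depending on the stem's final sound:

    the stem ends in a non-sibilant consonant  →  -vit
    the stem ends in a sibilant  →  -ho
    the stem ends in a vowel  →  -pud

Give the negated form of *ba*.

The final sound of *ba* is /a/, which is a vowel, so the suffix is -pud, giving *bapud*.

bapud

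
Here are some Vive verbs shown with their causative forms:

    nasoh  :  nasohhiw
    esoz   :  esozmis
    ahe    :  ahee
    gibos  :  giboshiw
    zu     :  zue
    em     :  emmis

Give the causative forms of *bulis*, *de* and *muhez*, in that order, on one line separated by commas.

bulishiw, dee, muhezmis

The pattern is voicing of the final sound: -hiw when the stem ends in a voiceless consonant (*nasoh*, *gibos*); -mis when the stem ends in a voiced consonant (*esoz*, *em*); -e when the stem ends in a vowel (*ahe*, *zu*).
The final sound of *bulis* is /s/, which is a voiceless consonant, so the suffix is -hiw, giving *bulishiw*.
Since the final sound of *de* is /e/ (a vowel), it takes -e, giving *dee*.
*muhez*: final sound = /z/, a voiced consonant → -mis → *muhezmis*.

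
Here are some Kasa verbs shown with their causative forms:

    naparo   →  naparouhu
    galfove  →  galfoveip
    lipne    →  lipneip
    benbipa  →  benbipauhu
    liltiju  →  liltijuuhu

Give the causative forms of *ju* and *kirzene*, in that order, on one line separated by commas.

juuhu, kirzeneip

The pattern is front/back vowel harmony: -ip when the last vowel of the stem is a front vowel (*galfove*, *lipne*); -uhu when the last vowel of the stem is a back vowel (*naparo*, *benbipa*, *liltiju*).
Since the last vowel of *ju* is /u/ (a back vowel), it takes -uhu, giving *juuhu*.
*kirzene*: last vowel = /e/, a front vowel → -ip → *kirzeneip*.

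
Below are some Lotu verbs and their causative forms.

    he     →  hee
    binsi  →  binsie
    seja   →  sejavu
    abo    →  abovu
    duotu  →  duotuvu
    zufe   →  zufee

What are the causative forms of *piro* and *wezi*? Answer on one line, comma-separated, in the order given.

Looking at the last vowel of each stem: -e when the last vowel of the stem is a front vowel (*he*, *binsi*, *zufe*); -vu when the last vowel of the stem is a back vowel (*seja*, *abo*, *duotu*).
The last vowel of *piro* is /o/, which is a back vowel, so the suffix is -vu, giving *pirovu*.
Since the last vowel of *wezi* is /i/ (a front vowel), it takes -e, giving *wezie*.

pirovu, wezie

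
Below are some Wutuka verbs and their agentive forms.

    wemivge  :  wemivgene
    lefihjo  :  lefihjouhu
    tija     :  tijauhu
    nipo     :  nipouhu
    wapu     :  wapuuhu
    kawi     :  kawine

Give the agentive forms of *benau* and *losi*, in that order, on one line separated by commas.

benauuhu, losine

The pattern is front/back vowel harmony: -ne when the last vowel of the stem is a front vowel (*wemivge*, *kawi*); -uhu when the last vowel of the stem is a back vowel (*lefihjo*, *tija*, *nipo*, *wapu*).
*benau* — last vowel /u/ (a back vowel) → -uhu → *benauuhu*.
*losi*: last vowel = /i/, a front vowel → -ne → *losine*.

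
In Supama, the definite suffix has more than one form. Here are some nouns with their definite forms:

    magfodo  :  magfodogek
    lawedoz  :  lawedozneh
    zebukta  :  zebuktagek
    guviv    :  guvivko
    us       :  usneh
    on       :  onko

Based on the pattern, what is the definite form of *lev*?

The suffix is conditioned by the final sound: -neh when the stem ends in a sibilant (*lawedoz*, *us*); -ko when the stem ends in a non-sibilant consonant (*guviv*, *on*); -gek when the stem ends in a vowel (*magfodo*, *zebukta*).
The final sound of *lev* is /v/, which is a non-sibilant consonant, so the suffix is -ko, giving *levko*.

levko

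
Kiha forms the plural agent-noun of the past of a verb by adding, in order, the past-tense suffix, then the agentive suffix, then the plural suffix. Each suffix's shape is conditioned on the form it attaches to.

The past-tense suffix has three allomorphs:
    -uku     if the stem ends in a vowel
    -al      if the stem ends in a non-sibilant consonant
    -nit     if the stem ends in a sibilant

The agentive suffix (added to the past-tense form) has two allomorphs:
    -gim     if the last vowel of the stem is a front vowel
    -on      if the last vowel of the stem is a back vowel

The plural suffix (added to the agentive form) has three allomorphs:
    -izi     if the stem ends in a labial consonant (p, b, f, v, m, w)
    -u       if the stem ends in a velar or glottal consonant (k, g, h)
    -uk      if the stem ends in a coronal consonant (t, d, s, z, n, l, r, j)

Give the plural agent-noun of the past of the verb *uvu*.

Since the final sound of *uvu* is /u/ (a vowel), it takes -uku, giving *uvuuku*.
The last vowel of the past-tense form *uvuuku* is /u/, which is a back vowel, so the agentive suffix is -on, giving *uvuukuon*.
The agentive form *uvuukuon* — final consonant /n/ (coronal) → -uk → *uvuukuonuk*.

uvuukuonuk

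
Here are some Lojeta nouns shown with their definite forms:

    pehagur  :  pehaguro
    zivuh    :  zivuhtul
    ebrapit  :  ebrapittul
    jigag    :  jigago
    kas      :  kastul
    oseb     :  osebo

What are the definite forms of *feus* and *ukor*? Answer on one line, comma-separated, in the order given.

The pattern is voicing of the final consonant: -tul when the stem ends in a voiceless consonant (*zivuh*, *ebrapit*, *kas*); -o when the stem ends in a voiced consonant (*pehagur*, *jigag*, *oseb*).
*feus*: final consonant = /s/, voiceless → -tul → *feustul*.
The final consonant of *ukor* is /r/, which is voiced, so the suffix is -o, giving *ukoro*.

feustul, ukoro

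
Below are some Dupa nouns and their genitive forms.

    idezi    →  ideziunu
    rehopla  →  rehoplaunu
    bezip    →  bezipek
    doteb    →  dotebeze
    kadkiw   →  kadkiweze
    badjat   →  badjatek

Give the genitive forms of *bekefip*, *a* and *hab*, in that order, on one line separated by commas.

The suffix is conditioned by the final sound: -ek when the stem ends in a voiceless consonant (*bezip*, *badjat*); -eze when the stem ends in a voiced consonant (*doteb*, *kadkiw*); -unu when the stem ends in a vowel (*idezi*, *rehopla*).
The final sound of *bekefip* is /p/, which is a voiceless consonant, so the suffix is -ek, giving *bekefipek*.
Since the final sound of *a* is /a/ (a vowel), it takes -unu, giving *aunu*.
The final sound of *hab* is /b/, which is a voiced consonant, so the suffix is -eze, giving *habeze*.

bekefipek, aunu, habeze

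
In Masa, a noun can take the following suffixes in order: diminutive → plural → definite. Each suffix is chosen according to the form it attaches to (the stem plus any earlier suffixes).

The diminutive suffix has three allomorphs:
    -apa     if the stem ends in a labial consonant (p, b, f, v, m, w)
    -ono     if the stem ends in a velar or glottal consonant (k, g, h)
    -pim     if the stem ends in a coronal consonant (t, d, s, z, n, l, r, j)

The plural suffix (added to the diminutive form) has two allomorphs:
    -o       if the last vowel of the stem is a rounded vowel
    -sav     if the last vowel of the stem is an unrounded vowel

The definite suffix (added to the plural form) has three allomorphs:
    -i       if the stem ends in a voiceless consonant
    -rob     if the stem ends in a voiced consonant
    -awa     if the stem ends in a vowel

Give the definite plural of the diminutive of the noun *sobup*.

sobupapasavrob

*sobup*: final consonant = /p/, labial → -apa → *sobupapa*.
The last vowel of the diminutive form *sobupapa* is /a/, which is an unrounded vowel, so the plural suffix is -sav, giving *sobupapasav*.
The final sound of the plural form *sobupapasav* is /v/, which is a voiced consonant, so the definite suffix is -rob, giving *sobupapasavrob*.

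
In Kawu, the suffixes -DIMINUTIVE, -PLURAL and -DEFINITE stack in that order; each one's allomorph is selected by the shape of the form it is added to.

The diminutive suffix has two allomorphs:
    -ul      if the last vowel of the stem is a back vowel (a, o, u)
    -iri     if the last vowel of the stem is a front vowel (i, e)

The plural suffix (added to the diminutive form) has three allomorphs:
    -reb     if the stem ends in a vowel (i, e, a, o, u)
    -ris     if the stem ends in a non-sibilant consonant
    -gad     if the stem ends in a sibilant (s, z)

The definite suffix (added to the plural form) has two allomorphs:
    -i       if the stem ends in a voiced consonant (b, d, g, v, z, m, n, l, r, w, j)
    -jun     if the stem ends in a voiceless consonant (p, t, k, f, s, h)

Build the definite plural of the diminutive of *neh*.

Since the last vowel of *neh* is /e/ (a front vowel), it takes -iri, giving *nehiri*.
The final sound of the diminutive form *nehiri* is /i/, which is a vowel, so the plural suffix is -reb, giving *nehirireb*.
Since the final consonant of the plural form *nehirireb* is /b/ (voiced), it takes -i, giving *nehirirebi*.

nehirirebi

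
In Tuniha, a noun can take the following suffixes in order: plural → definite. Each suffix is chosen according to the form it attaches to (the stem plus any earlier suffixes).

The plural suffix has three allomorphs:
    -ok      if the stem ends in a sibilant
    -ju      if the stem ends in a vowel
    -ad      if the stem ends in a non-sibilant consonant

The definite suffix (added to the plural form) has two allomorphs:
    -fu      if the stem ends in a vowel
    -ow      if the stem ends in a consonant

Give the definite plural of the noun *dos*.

dosokow

Since the final sound of *dos* is /s/ (a sibilant), it takes -ok, giving *dosok*.
The final sound of the plural form *dosok* is /k/, which is a consonant, so the definite suffix is -ow, giving *dosokow*.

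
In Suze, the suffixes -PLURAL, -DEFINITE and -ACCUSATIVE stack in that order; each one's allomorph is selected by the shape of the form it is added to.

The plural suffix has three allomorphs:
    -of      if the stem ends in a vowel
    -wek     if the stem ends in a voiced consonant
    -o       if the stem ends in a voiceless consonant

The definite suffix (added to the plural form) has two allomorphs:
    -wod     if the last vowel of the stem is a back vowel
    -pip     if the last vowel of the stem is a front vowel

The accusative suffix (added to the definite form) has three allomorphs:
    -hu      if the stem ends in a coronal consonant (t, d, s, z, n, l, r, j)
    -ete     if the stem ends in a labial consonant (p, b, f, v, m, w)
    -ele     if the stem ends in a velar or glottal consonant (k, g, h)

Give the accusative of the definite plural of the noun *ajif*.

*ajif*: final sound = /f/, a voiceless consonant → -o → *ajifo*.
The plural form *ajifo*: last vowel = /o/, a back vowel → -wod → *ajifowod*.
The definite form *ajifowod* — final consonant /d/ (coronal) → -hu → *ajifowodhu*.

ajifowodhu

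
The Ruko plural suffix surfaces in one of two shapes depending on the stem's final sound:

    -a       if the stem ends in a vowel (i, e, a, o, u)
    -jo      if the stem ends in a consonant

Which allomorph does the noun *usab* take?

-jo

*usab* — final sound /b/ (a consonant) → -jo.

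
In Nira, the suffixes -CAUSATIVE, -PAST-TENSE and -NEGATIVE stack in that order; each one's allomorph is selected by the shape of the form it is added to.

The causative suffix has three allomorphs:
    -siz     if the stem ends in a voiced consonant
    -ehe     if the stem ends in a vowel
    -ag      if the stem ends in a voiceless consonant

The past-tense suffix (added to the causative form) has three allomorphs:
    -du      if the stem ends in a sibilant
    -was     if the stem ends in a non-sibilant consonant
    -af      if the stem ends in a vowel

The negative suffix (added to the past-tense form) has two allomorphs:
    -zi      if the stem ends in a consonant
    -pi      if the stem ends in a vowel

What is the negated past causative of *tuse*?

tuseeheafzi

*tuse*: final sound = /e/, a vowel → -ehe → *tuseehe*.
Since the final sound of the causative form *tuseehe* is /e/ (a vowel), it takes -af, giving *tuseeheaf*.
The past-tense form *tuseeheaf*: final sound = /f/, a consonant → -zi → *tuseeheafzi*.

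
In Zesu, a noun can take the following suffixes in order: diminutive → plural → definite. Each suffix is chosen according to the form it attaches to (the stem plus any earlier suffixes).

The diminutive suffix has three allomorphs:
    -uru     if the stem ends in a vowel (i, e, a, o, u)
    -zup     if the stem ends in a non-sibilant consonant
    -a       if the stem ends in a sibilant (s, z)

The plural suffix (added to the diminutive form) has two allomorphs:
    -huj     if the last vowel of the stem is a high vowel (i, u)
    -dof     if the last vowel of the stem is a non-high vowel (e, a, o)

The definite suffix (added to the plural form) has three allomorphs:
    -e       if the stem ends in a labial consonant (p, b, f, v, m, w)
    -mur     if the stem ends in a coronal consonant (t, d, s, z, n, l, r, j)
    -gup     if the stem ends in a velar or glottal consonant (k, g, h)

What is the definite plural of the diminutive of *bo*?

*bo*: final sound = /o/, a vowel → -uru → *bouru*.
The last vowel of the diminutive form *bouru* is /u/, which is a high vowel, so the plural suffix is -huj, giving *bouruhuj*.
The final consonant of the plural form *bouruhuj* is /j/, which is coronal, so the definite suffix is -mur, giving *bouruhujmur*.

bouruhujmur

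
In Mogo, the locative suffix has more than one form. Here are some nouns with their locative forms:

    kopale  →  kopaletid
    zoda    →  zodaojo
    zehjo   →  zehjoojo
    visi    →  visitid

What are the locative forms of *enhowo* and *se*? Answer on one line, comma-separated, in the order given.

Looking at the last vowel of each stem: -tid when the last vowel of the stem is a front vowel (*kopale*, *visi*); -ojo when the last vowel of the stem is a back vowel (*zoda*, *zehjo*).
*enhowo* — last vowel /o/ (a back vowel) → -ojo → *enhowoojo*.
The last vowel of *se* is /e/, which is a front vowel, so the suffix is -tid, giving *setid*.

enhowoojo, setid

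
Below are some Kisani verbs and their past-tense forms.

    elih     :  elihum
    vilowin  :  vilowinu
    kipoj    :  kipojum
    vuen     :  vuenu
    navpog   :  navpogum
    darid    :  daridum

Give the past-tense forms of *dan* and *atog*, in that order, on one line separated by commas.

The suffix is conditioned by the final consonant: -u when the stem ends in a nasal (*vilowin*, *vuen*); -um when the stem ends in a non-nasal consonant (*elih*, *kipoj*, *navpog*, *darid*).
*dan*: final consonant = /n/, a nasal → -u → *danu*.
Since the final consonant of *atog* is /g/ (non-nasal), it takes -um, giving *atogum*.

danu, atogum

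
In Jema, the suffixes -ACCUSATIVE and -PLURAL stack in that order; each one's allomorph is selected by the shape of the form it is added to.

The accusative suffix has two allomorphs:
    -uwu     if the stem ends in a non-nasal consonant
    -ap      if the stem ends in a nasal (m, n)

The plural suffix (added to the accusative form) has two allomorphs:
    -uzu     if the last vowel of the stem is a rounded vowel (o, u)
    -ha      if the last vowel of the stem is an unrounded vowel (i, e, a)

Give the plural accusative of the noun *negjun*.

negjunapha

The final consonant of *negjun* is /n/, which is a nasal, so the accusative suffix is -ap, giving *negjunap*.
Since the last vowel of the accusative form *negjunap* is /a/ (an unrounded vowel), it takes -ha, giving *negjunapha*.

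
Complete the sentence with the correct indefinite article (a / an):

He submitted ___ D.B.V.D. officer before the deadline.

a

The indefinite article is chosen by the initial *sound* of the following word, not its spelling.
The initialism *D.B.V.D.* is read letter by letter; the first letter, D, is pronounced /diː/, which begins with a consonant sound.
So the article is *a*: He submitted a D.B.V.D. officer before the deadline.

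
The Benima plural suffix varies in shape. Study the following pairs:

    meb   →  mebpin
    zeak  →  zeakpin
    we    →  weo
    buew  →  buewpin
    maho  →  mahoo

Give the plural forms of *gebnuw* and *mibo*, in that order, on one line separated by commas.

The pattern is consonant vs. vowel: -pin when the stem ends in a consonant (*meb*, *zeak*, *buew*); -o when the stem ends in a vowel (*we*, *maho*).
Since the final sound of *gebnuw* is /w/ (a consonant), it takes -pin, giving *gebnuwpin*.
*mibo*: final sound = /o/, a vowel → -o → *miboo*.

gebnuwpin, miboo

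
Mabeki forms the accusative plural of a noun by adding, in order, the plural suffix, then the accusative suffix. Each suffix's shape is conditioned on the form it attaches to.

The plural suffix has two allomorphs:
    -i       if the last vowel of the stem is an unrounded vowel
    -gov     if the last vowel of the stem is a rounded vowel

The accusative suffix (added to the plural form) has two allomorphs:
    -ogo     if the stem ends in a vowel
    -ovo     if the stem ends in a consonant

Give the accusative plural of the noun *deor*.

The last vowel of *deor* is /o/, which is a rounded vowel, so the plural suffix is -gov, giving *deorgov*.
The plural form *deorgov*: final sound = /v/, a consonant → -ovo → *deorgovovo*.

deorgovovo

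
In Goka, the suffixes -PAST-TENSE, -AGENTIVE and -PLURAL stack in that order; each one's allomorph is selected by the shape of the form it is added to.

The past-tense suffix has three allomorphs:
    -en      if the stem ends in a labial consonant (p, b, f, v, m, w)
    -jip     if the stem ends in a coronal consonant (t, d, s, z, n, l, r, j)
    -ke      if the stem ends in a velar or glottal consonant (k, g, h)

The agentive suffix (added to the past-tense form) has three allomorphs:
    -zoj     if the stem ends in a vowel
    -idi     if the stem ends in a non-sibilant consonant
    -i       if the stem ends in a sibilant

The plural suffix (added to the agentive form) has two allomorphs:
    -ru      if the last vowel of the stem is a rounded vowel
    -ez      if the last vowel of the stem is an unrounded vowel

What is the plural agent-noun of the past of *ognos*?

ognosjipidiez

Since the final consonant of *ognos* is /s/ (coronal), it takes -jip, giving *ognosjip*.
Since the final sound of the past-tense form *ognosjip* is /p/ (a non-sibilant consonant), it takes -idi, giving *ognosjipidi*.
The agentive form *ognosjipidi* — last vowel /i/ (an unrounded vowel) → -ez → *ognosjipidiez*.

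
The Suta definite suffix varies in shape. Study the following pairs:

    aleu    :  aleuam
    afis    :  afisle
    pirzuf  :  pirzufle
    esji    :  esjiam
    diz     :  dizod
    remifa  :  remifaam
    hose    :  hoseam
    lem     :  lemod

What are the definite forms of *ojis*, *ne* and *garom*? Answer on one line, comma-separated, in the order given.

ojisle, neam, garomod

The alternation tracks the final sound of the stem — -le when the stem ends in a voiceless consonant (*afis*, *pirzuf*); -od when the stem ends in a voiced consonant (*diz*, *lem*); -am when the stem ends in a vowel (*aleu*, *esji*, *remifa*, *hose*).
Since the final sound of *ojis* is /s/ (a voiceless consonant), it takes -le, giving *ojisle*.
*ne* — final sound /e/ (a vowel) → -am → *neam*.
*garom*: final sound = /m/, a voiced consonant → -od → *garomod*.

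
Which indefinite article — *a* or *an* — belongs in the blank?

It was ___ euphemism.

The indefinite article is chosen by the initial *sound* of the following word, not its spelling.
*euphemism* begins with the sound /juː/ (eu pronounced /juː/) — a consonant sound.
So the article is *a*: It was a euphemism.

a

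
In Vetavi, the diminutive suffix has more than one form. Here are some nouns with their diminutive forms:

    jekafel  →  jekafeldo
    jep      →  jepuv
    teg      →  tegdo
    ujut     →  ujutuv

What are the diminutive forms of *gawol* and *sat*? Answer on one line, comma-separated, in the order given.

The suffix is conditioned by the final consonant: -uv when the stem ends in a voiceless consonant (*jep*, *ujut*); -do when the stem ends in a voiced consonant (*jekafel*, *teg*).
*gawol* — final consonant /l/ (voiced) → -do → *gawoldo*.
*sat*: final consonant = /t/, voiceless → -uv → *satuv*.

gawoldo, satuv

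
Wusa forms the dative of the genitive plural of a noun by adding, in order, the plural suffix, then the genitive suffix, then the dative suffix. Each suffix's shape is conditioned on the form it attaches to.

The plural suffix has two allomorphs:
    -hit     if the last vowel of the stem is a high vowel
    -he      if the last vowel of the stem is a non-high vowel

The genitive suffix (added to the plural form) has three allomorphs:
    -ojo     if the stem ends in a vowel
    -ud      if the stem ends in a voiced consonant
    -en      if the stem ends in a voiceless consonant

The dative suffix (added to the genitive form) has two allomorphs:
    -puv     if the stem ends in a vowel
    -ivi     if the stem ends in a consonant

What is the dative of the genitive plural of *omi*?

omihitenivi

*omi* — last vowel /i/ (a high vowel) → -hit → *omihit*.
Since the final sound of the plural form *omihit* is /t/ (a voiceless consonant), it takes -en, giving *omihiten*.
Since the final sound of the genitive form *omihiten* is /n/ (a consonant), it takes -ivi, giving *omihitenivi*.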